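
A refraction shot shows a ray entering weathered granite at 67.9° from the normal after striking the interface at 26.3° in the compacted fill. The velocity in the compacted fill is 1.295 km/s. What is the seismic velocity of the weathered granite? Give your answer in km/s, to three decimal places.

2.708 km/s

sin 26.3° = 0.4431; sin 67.9° = 0.9265.
V₂ = V₁·(sin θ₂/sin θ₁) = 1.295·(0.9265/0.4431) = 2.708 km/s.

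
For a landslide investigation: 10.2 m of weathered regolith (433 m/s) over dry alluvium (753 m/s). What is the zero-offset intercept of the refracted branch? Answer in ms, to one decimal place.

38.5 ms

θ_c = arcsin(V₁/V₂) = arcsin(433/753) = 35.10°; cos θ_c = 0.8181.
tᵢ = 2h·cos θ_c / V₁ = 2·10.2·0.8181 / 433 = 0.03854 s.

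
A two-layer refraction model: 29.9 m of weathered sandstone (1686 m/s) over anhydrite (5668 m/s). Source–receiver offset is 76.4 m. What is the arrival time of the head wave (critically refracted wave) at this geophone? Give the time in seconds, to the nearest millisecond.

θ_c = arcsin(V₁/V₂) = arcsin(1686/5668) = 17.31°, cos θ_c = 0.9547.
Intercept time tᵢ = 2h cos θ_c / V₁ = 2·29.9·0.9547/1686 = 0.03386 s.
t = x/V₂ + tᵢ = 76.4/5668 + 0.03386 = 0.04734 s.

0.047 s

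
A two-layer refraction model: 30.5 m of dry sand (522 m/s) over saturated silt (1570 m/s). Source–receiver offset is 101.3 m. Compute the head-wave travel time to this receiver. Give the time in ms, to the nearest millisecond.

t = x/V₂ + 2h·√(V₂²−V₁²)/(V₁V₂).
√(V₂²−V₁²) = √(1570²−522²) = 1480.7 m/s; delay term = 2·30.5·1480.7/(522·1570) = 0.11021 s.
t = 101.3/1570 + 0.11021 = 0.17473 s.

175 ms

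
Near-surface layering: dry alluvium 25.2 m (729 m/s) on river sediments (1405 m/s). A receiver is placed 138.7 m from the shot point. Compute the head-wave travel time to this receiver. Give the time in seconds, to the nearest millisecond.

t = x/V₂ + 2h·√(V₂²−V₁²)/(V₁V₂).
√(V₂²−V₁²) = √(1405²−729²) = 1201.1 m/s; delay term = 2·25.2·1201.1/(729·1405) = 0.05910 s.
t = 138.7/1405 + 0.05910 = 0.15782 s.

0.158 s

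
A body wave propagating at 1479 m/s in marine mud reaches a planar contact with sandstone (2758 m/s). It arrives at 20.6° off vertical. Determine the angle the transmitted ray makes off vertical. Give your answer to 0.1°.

Snell's law: sin θ₂ = (V₂/V₁)·sin θ₁ = (2758/1479)·sin 20.6° = 0.6561.
θ₂ = arcsin 0.6561 = 41.00° from the normal.

41.0°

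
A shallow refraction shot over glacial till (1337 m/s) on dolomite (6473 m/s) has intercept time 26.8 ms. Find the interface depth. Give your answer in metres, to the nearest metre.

h = tᵢ·V₁·V₂ / (2·√(V₂²−V₁²)).
√(V₂²−V₁²) = √(6473² − 1337²) = 6333.4 m/s.
h = 0.0268 s × 1337 × 6473 / (2 × 6333.4) = 18.31 m.

18 m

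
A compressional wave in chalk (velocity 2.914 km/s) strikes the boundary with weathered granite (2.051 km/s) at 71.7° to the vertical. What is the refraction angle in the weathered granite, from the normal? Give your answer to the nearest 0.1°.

41.9°

Snell's law: sin θ₂ = (V₂/V₁)·sin θ₁ = (2.051/2.914)·sin 71.7° = 0.6682.
θ₂ = arcsin 0.6682 = 41.93° from the normal.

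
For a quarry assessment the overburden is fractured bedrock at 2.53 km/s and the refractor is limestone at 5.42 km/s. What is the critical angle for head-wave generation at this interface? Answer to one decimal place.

Critical incidence: sin θ_c = V₁/V₂ = 2.53/5.42 = 0.4668.
θ_c = arcsin 0.4668 = 27.83°.

27.8°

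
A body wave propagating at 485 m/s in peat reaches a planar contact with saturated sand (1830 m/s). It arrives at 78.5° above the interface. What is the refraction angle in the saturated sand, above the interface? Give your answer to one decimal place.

41.2°

Angle from the normal: 90° − 78.5° = 11.5°.
sin θ₁/V₁ = sin θ₂/V₂ ⇒ sin θ₂ = 1830·sin 11.5°/485 = 1830·0.1994/485 = 0.7523.
θ₂ = sin⁻¹(0.7523) = 48.79° (from vertical).
From the interface: 90° − 48.79° = 41.21°.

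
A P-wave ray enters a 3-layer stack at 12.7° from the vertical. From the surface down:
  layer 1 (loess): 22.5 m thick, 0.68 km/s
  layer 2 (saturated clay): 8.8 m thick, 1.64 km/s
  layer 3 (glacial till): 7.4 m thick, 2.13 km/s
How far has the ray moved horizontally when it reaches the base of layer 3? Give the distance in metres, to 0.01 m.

Ray parameter p = sin 12.7° / 0.68 km/s = 3.2330e-01 s/km.
Layer 1: θ = 12.70°; offset = 22.5·tan 12.70° = 5.0706 m.
Layer 2: sin θ = p·1.64 = 0.5302 → θ = 32.02°; offset = 8.8·tan 32.02° = 5.5032 m.
Layer 3: sin θ = p·2.13 = 0.6886 → θ = 43.52°; offset = 7.4·tan 43.52° = 7.0278 m.
Summing the layer offsets gives 17.6015 m.

17.60 m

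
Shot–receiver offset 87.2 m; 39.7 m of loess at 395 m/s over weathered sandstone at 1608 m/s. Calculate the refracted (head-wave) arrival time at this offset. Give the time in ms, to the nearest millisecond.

θ_c = arcsin(V₁/V₂) = arcsin(395/1608) = 14.22°, cos θ_c = 0.9694.
Intercept time tᵢ = 2h cos θ_c / V₁ = 2·39.7·0.9694/395 = 0.19485 s.
t = x/V₂ + tᵢ = 87.2/1608 + 0.19485 = 0.24908 s.

249 ms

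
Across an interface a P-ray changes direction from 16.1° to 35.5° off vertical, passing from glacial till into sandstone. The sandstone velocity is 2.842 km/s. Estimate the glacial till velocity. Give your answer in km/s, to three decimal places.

sin 16.1° = 0.2773; sin 35.5° = 0.5807.
V₁ = V₂·(sin θ₁/sin θ₂) = 2.842·(0.2773/0.5807) = 1.357 km/s.

1.357 km/s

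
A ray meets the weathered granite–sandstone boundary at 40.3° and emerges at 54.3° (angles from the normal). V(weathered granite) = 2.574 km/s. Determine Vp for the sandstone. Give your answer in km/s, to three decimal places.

Snell's law: sin 40.3°/V₁ = sin 54.3°/V₂.
V₂ = V₁·sin 54.3°/sin 40.3° = 2.574 × 1.2556 = 3.232 km/s.

3.232 km/s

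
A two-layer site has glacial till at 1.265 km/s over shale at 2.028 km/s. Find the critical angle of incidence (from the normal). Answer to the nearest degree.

Critical incidence: sin θ_c = V₁/V₂ = 1.265/2.028 = 0.6238.
θ_c = arcsin 0.6238 = 38.59°.

39°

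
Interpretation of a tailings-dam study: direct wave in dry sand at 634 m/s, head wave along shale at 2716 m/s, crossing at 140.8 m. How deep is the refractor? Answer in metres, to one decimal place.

x_cross = 2h·√((V₂+V₁)/(V₂−V₁)) → h = x_cross / (2·√((V₂+V₁)/(V₂−V₁))).
√((V₂+V₁)/(V₂−V₁)) = √((2716+634)/(2716−634)) = 1.2685.
h = 140.8 / (2·1.2685) = 55.50 m.

55.5 m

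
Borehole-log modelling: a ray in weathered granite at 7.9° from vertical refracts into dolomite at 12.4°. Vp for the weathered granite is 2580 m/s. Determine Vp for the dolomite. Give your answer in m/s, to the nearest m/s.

Snell's law: sin 7.9°/V₁ = sin 12.4°/V₂.
V₂ = V₁·sin 12.4°/sin 7.9° = 2580 × 1.5623 = 4030.84 m/s.

4031 m/s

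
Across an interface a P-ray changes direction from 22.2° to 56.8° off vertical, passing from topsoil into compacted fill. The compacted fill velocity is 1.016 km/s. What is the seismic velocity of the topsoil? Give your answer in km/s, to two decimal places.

0.46 km/s

sin 22.2° = 0.3778; sin 56.8° = 0.8368.
V₁ = V₂·(sin θ₁/sin θ₂) = 1.016·(0.3778/0.8368) = 0.46 km/s.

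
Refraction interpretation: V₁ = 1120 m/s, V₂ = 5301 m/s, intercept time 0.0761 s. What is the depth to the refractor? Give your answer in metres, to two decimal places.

43.60 m

h = tᵢ·V₁·V₂ / (2·√(V₂²−V₁²)).
√(V₂²−V₁²) = √(5301² − 1120²) = 5181.3 m/s.
h = 0.0761 s × 1120 × 5301 / (2 × 5181.3) = 43.60 m.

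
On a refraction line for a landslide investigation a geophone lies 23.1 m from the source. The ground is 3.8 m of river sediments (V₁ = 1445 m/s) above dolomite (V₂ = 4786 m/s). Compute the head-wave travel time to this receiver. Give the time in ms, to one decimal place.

θ_c = arcsin(V₁/V₂) = arcsin(1445/4786) = 17.57°, cos θ_c = 0.9533.
Intercept time tᵢ = 2h cos θ_c / V₁ = 2·3.8·0.9533/1445 = 0.00501 s.
t = x/V₂ + tᵢ = 23.1/4786 + 0.00501 = 0.00984 s.

9.8 ms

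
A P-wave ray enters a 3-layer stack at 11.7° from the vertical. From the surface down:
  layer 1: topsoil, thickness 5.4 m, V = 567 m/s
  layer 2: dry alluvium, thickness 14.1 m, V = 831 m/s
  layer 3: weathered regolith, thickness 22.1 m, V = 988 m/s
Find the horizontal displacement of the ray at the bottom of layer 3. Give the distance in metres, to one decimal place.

Apply Snell's law at each interface; in layer i the horizontal offset is hᵢ·tan θᵢ.
Layer 1: θ = 11.70°; offset = 5.4·tan 11.70° = 1.118 m.
Layer 2: sin θ = 831·sin 11.7°/567 = 0.2972, θ = 17.29°; offset = 14.1·tan 17.29° = 4.389 m.
Layer 3: sin θ = 988·sin 11.7°/567 = 0.3534, θ = 20.69°; offset = 22.1·tan 20.69° = 8.348 m.
Σ offsets = 13.855 m.

13.9 m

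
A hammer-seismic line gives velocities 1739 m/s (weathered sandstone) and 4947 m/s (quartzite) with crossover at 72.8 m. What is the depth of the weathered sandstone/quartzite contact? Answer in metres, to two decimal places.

25.21 m

x_cross = 2h·√((V₂+V₁)/(V₂−V₁)) → h = x_cross / (2·√((V₂+V₁)/(V₂−V₁))).
√((V₂+V₁)/(V₂−V₁)) = √((4947+1739)/(4947−1739)) = 1.4437.
h = 72.8 / (2·1.4437) = 25.21 m.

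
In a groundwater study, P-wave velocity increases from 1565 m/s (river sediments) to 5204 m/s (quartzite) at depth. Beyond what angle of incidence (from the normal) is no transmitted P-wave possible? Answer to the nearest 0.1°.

At critical incidence the refracted ray runs along the interface (θ₂ = 90°), so sin θ_c = V₁/V₂.
θ_c = arcsin(1565/5204) = arcsin 0.3007 = 17.50°.

17.5°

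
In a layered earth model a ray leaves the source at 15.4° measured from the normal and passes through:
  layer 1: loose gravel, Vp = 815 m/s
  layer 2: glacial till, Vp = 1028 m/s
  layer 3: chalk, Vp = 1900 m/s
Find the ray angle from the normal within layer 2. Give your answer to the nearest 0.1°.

Snell's law across each interface conserves sin θ / V, so sin θ_2 = V_2·sin θ₁/V₁.
sin θ_2 = 1028 × sin 15.4° / 815 = 0.3350.
θ_2 = 19.57° from the vertical.

19.6°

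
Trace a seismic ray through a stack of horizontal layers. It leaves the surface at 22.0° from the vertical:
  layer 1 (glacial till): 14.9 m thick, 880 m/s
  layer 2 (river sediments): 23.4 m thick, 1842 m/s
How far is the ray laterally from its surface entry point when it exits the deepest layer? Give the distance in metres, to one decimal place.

35.6 m

Apply Snell's law at each interface; in layer i the horizontal offset is hᵢ·tan θᵢ.
Layer 1: θ = 22.00°; offset = 14.9·tan 22.00° = 6.020 m.
Layer 2: sin θ = 1842·sin 22.0°/880 = 0.7841, θ = 51.64°; offset = 23.4·tan 51.64° = 29.565 m.
Summing the layer offsets gives 35.585 m.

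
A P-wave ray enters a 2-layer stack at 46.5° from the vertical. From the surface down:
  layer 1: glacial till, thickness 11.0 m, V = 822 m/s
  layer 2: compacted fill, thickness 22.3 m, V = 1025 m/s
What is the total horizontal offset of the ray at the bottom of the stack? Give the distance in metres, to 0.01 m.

58.89 m

p = sin θ₁/V₁ = sin 46.5°/822 = 8.8245e-04 s/m is conserved through the stack.
Layer 1: θ = 46.50°; offset = 11.0·tan 46.50° = 11.5916 m.
Layer 2: sin θ = p·1025 = 0.9045 → θ = 64.76°; offset = 22.3·tan 64.76° = 47.2991 m.
Σ offsets = 58.8906 m.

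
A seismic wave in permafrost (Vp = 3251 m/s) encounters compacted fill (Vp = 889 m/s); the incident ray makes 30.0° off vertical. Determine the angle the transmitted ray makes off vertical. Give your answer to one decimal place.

Snell's law: sin θ₂ = (V₂/V₁)·sin θ₁ = (889/3251)·sin 30.0° = 0.1367.
θ₂ = arcsin 0.1367 = 7.86° from the normal.

7.9°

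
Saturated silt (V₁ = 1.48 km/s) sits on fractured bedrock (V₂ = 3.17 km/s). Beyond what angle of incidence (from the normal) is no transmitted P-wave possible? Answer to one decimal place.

27.8°

Critical incidence: sin θ_c = V₁/V₂ = 1.48/3.17 = 0.4669.
θ_c = arcsin 0.4669 = 27.83°.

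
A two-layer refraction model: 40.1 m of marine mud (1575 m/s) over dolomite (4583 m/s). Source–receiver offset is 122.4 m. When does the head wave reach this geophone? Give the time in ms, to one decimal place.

74.5 ms

θ_c = arcsin(V₁/V₂) = arcsin(1575/4583) = 20.10°, cos θ_c = 0.9391.
Intercept time tᵢ = 2h cos θ_c / V₁ = 2·40.1·0.9391/1575 = 0.04782 s.
t = x/V₂ + tᵢ = 122.4/4583 + 0.04782 = 0.07453 s.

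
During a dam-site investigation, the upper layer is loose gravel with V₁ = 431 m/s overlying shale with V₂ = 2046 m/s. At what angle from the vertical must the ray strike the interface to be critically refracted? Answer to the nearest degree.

12°

Critical incidence: sin θ_c = V₁/V₂ = 431/2046 = 0.2107.
θ_c = arcsin 0.2107 = 12.16°.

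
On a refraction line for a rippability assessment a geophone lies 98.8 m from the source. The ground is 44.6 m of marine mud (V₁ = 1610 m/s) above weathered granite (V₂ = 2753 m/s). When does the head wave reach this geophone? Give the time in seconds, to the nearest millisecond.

0.081 s

θ_c = arcsin(V₁/V₂) = arcsin(1610/2753) = 35.79°, cos θ_c = 0.8112.
Intercept time tᵢ = 2h cos θ_c / V₁ = 2·44.6·0.8112/1610 = 0.04494 s.
t = x/V₂ + tᵢ = 98.8/2753 + 0.04494 = 0.08083 s.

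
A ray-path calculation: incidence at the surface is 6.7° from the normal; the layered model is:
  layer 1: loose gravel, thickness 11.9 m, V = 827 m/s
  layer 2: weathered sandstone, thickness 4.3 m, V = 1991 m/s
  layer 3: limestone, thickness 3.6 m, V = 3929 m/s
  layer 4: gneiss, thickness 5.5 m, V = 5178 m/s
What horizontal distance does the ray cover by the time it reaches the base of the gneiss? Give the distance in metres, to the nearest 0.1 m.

10.9 m

Ray parameter p = sin 6.7° / 827 m/s = 1.4108e-04 s/m.
Layer 1: θ = 6.70°; offset = 11.9·tan 6.70° = 1.398 m.
Layer 2: sin θ = p·1991 = 0.2809 → θ = 16.31°; offset = 4.3·tan 16.31° = 1.258 m.
Layer 3: sin θ = p·3929 = 0.5543 → θ = 33.66°; offset = 3.6·tan 33.66° = 2.397 m.
Layer 4: sin θ = p·5178 = 0.7305 → θ = 46.93°; offset = 5.5·tan 46.93° = 5.883 m.
Total horizontal offset = 10.937 m.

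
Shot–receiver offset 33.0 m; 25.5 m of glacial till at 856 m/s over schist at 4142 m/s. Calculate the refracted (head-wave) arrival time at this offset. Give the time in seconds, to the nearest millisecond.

t = x/V₂ + 2h·√(V₂²−V₁²)/(V₁V₂).
√(V₂²−V₁²) = √(4142²−856²) = 4052.6 m/s; delay term = 2·25.5·4052.6/(856·4142) = 0.05829 s.
t = 33.0/4142 + 0.05829 = 0.06626 s.

0.066 s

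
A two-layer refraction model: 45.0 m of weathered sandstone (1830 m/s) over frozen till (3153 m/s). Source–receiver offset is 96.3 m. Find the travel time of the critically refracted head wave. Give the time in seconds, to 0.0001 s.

0.0706 s

θ_c = arcsin(V₁/V₂) = arcsin(1830/3153) = 35.48°, cos θ_c = 0.8143.
Intercept time tᵢ = 2h cos θ_c / V₁ = 2·45.0·0.8143/1830 = 0.04005 s.
t = x/V₂ + tᵢ = 96.3/3153 + 0.04005 = 0.07059 s.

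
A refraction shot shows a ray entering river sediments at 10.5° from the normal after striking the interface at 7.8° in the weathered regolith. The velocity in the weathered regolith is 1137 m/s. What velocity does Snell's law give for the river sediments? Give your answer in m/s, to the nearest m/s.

1527 m/s

Snell's law: sin 7.8°/V₁ = sin 10.5°/V₂.
V₂ = V₁·sin 10.5°/sin 7.8° = 1137 × 1.3428 = 1526.74 m/s.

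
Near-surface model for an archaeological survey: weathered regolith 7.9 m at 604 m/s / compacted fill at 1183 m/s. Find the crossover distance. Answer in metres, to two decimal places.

θ_c = arcsin(604/1183) = 30.70°, so cos θ_c = 0.8598 and tᵢ = 2h cos θ_c/V₁ = 0.0225 s.
At crossover x/V₁ = x/V₂ + tᵢ ⇒ x = tᵢ/(1/V₁ − 1/V₂) = 0.02249/(1.6556e-03 − 8.4531e-04) = 27.76 m.

27.76 m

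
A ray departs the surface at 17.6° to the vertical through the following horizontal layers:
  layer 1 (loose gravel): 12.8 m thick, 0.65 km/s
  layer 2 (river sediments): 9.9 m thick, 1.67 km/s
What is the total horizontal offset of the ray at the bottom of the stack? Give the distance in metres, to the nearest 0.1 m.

Apply Snell's law at each interface; in layer i the horizontal offset is hᵢ·tan θᵢ.
Layer 1: θ = 17.60°; offset = 12.8·tan 17.60° = 4.060 m.
Layer 2: sin θ = 1.67·sin 17.6°/0.65 = 0.7769, θ = 50.97°; offset = 9.9·tan 50.97° = 12.214 m.
Σ offsets = 16.274 m.

16.3 m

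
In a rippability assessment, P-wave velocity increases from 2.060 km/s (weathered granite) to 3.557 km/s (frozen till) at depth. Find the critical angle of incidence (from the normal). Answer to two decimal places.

35.39°

At critical incidence the refracted ray runs along the interface (θ₂ = 90°), so sin θ_c = V₁/V₂.
θ_c = arcsin(2.060/3.557) = arcsin 0.5791 = 35.39°.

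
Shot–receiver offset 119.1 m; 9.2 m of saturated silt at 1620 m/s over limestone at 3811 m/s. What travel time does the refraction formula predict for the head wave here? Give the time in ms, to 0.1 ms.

41.5 ms

θ_c = arcsin(V₁/V₂) = arcsin(1620/3811) = 25.16°, cos θ_c = 0.9052.
Intercept time tᵢ = 2h cos θ_c / V₁ = 2·9.2·0.9052/1620 = 0.01028 s.
t = x/V₂ + tᵢ = 119.1/3811 + 0.01028 = 0.04153 s.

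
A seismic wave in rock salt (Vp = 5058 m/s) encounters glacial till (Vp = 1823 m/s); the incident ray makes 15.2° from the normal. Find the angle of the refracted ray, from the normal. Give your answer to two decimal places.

5.42°

sin θ₁/V₁ = sin θ₂/V₂ ⇒ sin θ₂ = 1823·sin 15.2°/5058 = 1823·0.2622/5058 = 0.0945.
θ₂ = arcsin 0.0945 = 5.42° from the normal.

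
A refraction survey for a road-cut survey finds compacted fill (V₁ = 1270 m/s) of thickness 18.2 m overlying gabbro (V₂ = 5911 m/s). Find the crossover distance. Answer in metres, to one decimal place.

θ_c = arcsin(1270/5911) = 12.41°, so cos θ_c = 0.9766 and tᵢ = 2h cos θ_c/V₁ = 0.0280 s.
At crossover x/V₁ = x/V₂ + tᵢ ⇒ x = tᵢ/(1/V₁ − 1/V₂) = 0.02799/(7.8740e-04 − 1.6918e-04) = 45.28 m.

45.3 m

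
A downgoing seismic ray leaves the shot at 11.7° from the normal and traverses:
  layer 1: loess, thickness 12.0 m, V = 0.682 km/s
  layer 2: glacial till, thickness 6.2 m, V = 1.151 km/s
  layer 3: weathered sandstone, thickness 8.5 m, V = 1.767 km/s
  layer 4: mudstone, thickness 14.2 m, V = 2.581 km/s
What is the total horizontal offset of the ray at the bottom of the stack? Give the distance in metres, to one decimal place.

p = sin θ₁/V₁ = sin 11.7°/0.682 = 2.9734e-01 s/km is conserved through the stack.
Layer 1: θ = 11.70°; offset = 12.0·tan 11.70° = 2.485 m.
Layer 2: sin θ = p·1.151 = 0.3422 → θ = 20.01°; offset = 6.2·tan 20.01° = 2.258 m.
Layer 3: sin θ = p·1.767 = 0.5254 → θ = 31.70°; offset = 8.5·tan 31.70° = 5.249 m.
Layer 4: sin θ = p·2.581 = 0.7674 → θ = 50.12°; offset = 14.2·tan 50.12° = 16.998 m.
Summing the layer offsets gives 26.990 m.

27.0 m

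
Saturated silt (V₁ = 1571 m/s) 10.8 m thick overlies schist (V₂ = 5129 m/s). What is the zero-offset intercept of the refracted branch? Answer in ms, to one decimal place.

tᵢ = 2h·√(V₂²−V₁²)/(V₁V₂).
√(V₂²−V₁²) = √(5129²−1571²) = 4882.5 m/s.
tᵢ = 2·10.8·4882.5/(1571·5129) = 0.01309 s.

13.1 ms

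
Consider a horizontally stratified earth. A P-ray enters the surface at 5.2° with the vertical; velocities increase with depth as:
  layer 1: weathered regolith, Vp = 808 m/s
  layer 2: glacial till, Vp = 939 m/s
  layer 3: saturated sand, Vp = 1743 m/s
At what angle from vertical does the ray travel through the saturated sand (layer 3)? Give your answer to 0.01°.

11.27°

Snell's law across each interface conserves sin θ / V, so sin θ_3 = V_3·sin θ₁/V₁.
sin θ_3 = 1743 × sin 5.2° / 808 = 0.1955.
θ_3 = arcsin 0.1955 = 11.27°.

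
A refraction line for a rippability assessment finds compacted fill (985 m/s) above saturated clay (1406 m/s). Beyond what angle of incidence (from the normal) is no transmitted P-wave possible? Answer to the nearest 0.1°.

Critical incidence: sin θ_c = V₁/V₂ = 985/1406 = 0.7006.
θ_c = arcsin 0.7006 = 44.47°.

44.5°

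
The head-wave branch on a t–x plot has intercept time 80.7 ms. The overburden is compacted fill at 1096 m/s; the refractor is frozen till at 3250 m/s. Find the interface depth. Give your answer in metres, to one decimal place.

47.0 m

h = tᵢ·V₁·V₂ / (2·√(V₂²−V₁²)).
√(V₂²−V₁²) = √(3250² − 1096²) = 3059.6 m/s.
h = 0.0807 s × 1096 × 3250 / (2 × 3059.6) = 46.98 m.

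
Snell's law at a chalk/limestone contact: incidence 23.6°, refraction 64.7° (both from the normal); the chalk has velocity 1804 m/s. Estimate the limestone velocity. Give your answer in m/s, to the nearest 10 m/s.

4070 m/s

sin 23.6° = 0.4003; sin 64.7° = 0.9041.
V₂ = V₁·(sin θ₂/sin θ₁) = 1804·(0.9041/0.4003) = 4073.86 m/s.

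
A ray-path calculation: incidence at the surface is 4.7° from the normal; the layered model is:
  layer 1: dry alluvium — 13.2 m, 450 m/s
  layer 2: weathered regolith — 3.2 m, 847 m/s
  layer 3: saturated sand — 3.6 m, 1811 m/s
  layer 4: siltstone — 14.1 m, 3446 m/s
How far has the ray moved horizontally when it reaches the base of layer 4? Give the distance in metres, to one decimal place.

14.2 m

p = sin θ₁/V₁ = sin 4.7°/450 = 1.8209e-04 s/m is conserved through the stack.
Layer 1: θ = 4.70°; offset = 13.2·tan 4.70° = 1.085 m.
Layer 2: sin θ = p·847 = 0.1542 → θ = 8.87°; offset = 3.2·tan 8.87° = 0.500 m.
Layer 3: sin θ = p·1811 = 0.3298 → θ = 19.25°; offset = 3.6·tan 19.25° = 1.257 m.
Layer 4: sin θ = p·3446 = 0.6275 → θ = 38.86°; offset = 14.1·tan 38.86° = 11.362 m.
Total horizontal offset = 14.205 m.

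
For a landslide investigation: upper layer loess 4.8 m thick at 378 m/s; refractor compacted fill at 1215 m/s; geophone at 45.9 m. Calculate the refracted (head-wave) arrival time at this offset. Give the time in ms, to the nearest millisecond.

θ_c = arcsin(V₁/V₂) = arcsin(378/1215) = 18.13°, cos θ_c = 0.9504.
Intercept time tᵢ = 2h cos θ_c / V₁ = 2·4.8·0.9504/378 = 0.02414 s.
t = x/V₂ + tᵢ = 45.9/1215 + 0.02414 = 0.06191 s.

62 ms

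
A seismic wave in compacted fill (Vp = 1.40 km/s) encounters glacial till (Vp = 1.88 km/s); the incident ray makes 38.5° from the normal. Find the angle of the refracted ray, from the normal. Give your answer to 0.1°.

Snell's law: sin θ₂ = (V₂/V₁)·sin θ₁ = (1.88/1.40)·sin 38.5° = 0.8359.
θ₂ = arcsin 0.8359 = 56.71° from the normal.

56.7°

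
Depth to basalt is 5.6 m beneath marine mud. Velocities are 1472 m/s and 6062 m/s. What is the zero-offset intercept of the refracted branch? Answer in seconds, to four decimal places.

0.0074 s

θ_c = arcsin(V₁/V₂) = arcsin(1472/6062) = 14.05°; cos θ_c = 0.9701.
tᵢ = 2h·cos θ_c / V₁ = 2·5.6·0.9701 / 1472 = 0.00738 s.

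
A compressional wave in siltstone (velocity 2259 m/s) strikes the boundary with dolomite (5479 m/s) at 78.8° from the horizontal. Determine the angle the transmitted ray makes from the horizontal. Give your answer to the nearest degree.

Convert to the normal: θ₁ = 90° − 78.8° = 11.2°.
sin θ₁/V₁ = sin θ₂/V₂ ⇒ sin θ₂ = 5479·sin 11.2°/2259 = 5479·0.1942/2259 = 0.4711.
θ₂ = arcsin 0.4711 = 28.11° from the normal.
From the interface: 90° − 28.11° = 61.89°.

62°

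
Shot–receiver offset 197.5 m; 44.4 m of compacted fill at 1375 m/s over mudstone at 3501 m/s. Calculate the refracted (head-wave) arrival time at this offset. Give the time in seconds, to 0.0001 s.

0.1158 s

t = x/V₂ + 2h·√(V₂²−V₁²)/(V₁V₂).
√(V₂²−V₁²) = √(3501²−1375²) = 3219.7 m/s; delay term = 2·44.4·3219.7/(1375·3501) = 0.05939 s.
t = 197.5/3501 + 0.05939 = 0.11580 s.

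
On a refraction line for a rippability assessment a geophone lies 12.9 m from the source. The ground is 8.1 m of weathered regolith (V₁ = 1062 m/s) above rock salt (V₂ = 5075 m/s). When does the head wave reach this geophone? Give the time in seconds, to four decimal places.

0.0175 s

θ_c = arcsin(V₁/V₂) = arcsin(1062/5075) = 12.08°, cos θ_c = 0.9779.
Intercept time tᵢ = 2h cos θ_c / V₁ = 2·8.1·0.9779/1062 = 0.01492 s.
t = x/V₂ + tᵢ = 12.9/5075 + 0.01492 = 0.01746 s.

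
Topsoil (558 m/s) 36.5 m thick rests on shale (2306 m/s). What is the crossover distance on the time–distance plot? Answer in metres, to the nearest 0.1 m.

θ_c = arcsin(558/2306) = 14.00°, so cos θ_c = 0.9703 and tᵢ = 2h cos θ_c/V₁ = 0.1269 s.
At crossover x/V₁ = x/V₂ + tᵢ ⇒ x = tᵢ/(1/V₁ − 1/V₂) = 0.12694/(1.7921e-03 − 4.3365e-04) = 93.44 m.

93.4 m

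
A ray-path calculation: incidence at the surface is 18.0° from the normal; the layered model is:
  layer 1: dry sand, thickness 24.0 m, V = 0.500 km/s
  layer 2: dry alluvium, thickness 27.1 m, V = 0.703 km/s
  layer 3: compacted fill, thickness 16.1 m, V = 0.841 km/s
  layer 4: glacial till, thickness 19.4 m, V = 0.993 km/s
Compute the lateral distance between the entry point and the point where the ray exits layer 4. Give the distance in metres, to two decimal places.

Apply Snell's law at each interface; in layer i the horizontal offset is hᵢ·tan θᵢ.
Layer 1: θ = 18.00°; offset = 24.0·tan 18.00° = 7.7981 m.
Layer 2: sin θ = 0.703·sin 18.0°/0.500 = 0.4345, θ = 25.75°; offset = 27.1·tan 25.75° = 13.0727 m.
Layer 3: sin θ = 0.841·sin 18.0°/0.500 = 0.5198, θ = 31.32°; offset = 16.1·tan 31.32° = 9.7953 m.
Layer 4: sin θ = 0.993·sin 18.0°/0.500 = 0.6137, θ = 37.86°; offset = 19.4·tan 37.86° = 15.0797 m.
Σ offsets = 45.7458 m.

45.75 m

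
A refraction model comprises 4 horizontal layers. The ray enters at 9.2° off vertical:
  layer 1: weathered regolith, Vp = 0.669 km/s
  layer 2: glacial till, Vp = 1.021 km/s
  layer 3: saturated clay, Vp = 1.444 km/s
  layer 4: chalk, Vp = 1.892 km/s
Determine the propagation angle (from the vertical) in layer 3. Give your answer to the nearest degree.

Snell's law across each interface conserves sin θ / V, so sin θ_3 = V_3·sin θ₁/V₁.
sin θ_3 = 1.444 × sin 9.2° / 0.669 = 0.3451.
θ_3 = 20.19° from the vertical.

20°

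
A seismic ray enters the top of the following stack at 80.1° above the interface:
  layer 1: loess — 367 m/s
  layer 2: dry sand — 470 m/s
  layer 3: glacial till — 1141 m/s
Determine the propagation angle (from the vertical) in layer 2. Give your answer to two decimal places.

From the normal: θ₁ = 90° − 80.1° = 9.9°.
Ray parameter p = sin 9.9° / 367 = 4.6847e-04 s/m.
sin θ_2 = p·V_2 = 4.6847e-04 × 470 = 0.2202.
θ_2 = 12.72° from the vertical.

12.72°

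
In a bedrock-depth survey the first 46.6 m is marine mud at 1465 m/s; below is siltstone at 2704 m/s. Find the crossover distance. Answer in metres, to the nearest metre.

171 m

x_cross = 2h·√((V₂+V₁)/(V₂−V₁)).
(V₂+V₁)/(V₂−V₁) = (2704+1465)/(2704−1465) = 3.3648; √ = 1.8343.
x_cross = 2·46.6·1.8343 = 170.96 m.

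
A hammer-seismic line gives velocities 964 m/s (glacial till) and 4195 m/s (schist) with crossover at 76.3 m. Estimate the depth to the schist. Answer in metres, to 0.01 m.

x_cross = 2h·√((V₂+V₁)/(V₂−V₁)) → h = x_cross / (2·√((V₂+V₁)/(V₂−V₁))).
√((V₂+V₁)/(V₂−V₁)) = √((4195+964)/(4195−964)) = 1.2636.
h = 76.3 / (2·1.2636) = 30.19 m.

30.19 m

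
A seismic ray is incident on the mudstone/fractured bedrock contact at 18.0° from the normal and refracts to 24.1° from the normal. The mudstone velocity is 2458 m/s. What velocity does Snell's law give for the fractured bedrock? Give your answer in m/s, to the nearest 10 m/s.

sin 18.0° = 0.3090; sin 24.1° = 0.4083.
V₂ = V₁·(sin θ₂/sin θ₁) = 2458·(0.4083/0.3090) = 3247.96 m/s.

3250 m/s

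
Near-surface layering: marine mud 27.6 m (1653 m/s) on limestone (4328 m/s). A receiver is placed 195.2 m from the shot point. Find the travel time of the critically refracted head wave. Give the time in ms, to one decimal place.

76.0 ms

t = x/V₂ + 2h·√(V₂²−V₁²)/(V₁V₂).
√(V₂²−V₁²) = √(4328²−1653²) = 3999.9 m/s; delay term = 2·27.6·3999.9/(1653·4328) = 0.03086 s.
t = 195.2/4328 + 0.03086 = 0.07596 s.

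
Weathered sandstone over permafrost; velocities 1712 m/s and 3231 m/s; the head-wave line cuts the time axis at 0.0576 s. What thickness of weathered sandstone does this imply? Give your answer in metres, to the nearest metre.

58 m

h = tᵢ·V₁·V₂ / (2·√(V₂²−V₁²)).
√(V₂²−V₁²) = √(3231² − 1712²) = 2740.1 m/s.
h = 0.0576 s × 1712 × 3231 / (2 × 2740.1) = 58.14 m.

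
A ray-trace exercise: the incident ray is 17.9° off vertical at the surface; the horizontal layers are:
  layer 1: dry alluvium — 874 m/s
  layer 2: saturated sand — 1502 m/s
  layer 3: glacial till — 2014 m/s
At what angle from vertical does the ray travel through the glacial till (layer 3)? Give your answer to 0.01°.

Snell's law across each interface conserves sin θ / V, so sin θ_3 = V_3·sin θ₁/V₁.
sin θ_3 = 2014 × sin 17.9° / 874 = 0.7083.
θ_3 = arcsin 0.7083 = 45.09°.

45.09°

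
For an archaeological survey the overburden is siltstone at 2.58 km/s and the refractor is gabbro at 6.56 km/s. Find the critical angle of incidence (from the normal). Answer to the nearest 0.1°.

23.2°

Critical incidence: sin θ_c = V₁/V₂ = 2.58/6.56 = 0.3933.
θ_c = arcsin 0.3933 = 23.16°.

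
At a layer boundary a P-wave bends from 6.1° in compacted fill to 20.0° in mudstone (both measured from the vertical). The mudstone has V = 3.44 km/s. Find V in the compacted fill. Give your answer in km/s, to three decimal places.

sin 6.1° = 0.1063; sin 20.0° = 0.3420.
V₁ = V₂·(sin θ₁/sin θ₂) = 3.44·(0.1063/0.3420) = 1.069 km/s.

1.069 km/s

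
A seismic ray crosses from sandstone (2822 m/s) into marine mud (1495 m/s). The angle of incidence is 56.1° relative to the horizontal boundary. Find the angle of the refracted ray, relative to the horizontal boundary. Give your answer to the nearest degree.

73°

Convert to the normal: θ₁ = 90° − 56.1° = 33.9°.
sin θ₁/V₁ = sin θ₂/V₂ ⇒ sin θ₂ = 1495·sin 33.9°/2822 = 1495·0.5577/2822 = 0.2955.
θ₂ = sin⁻¹(0.2955) = 17.19° (from vertical).
From the interface: 90° − 17.19° = 72.81°.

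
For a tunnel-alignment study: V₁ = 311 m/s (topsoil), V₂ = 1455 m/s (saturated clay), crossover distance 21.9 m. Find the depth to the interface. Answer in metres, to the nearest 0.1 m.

8.8 m

x_cross = 2h·√((V₂+V₁)/(V₂−V₁)) → h = x_cross / (2·√((V₂+V₁)/(V₂−V₁))).
√((V₂+V₁)/(V₂−V₁)) = √((1455+311)/(1455−311)) = 1.2425.
h = 21.9 / (2·1.2425) = 8.81 m.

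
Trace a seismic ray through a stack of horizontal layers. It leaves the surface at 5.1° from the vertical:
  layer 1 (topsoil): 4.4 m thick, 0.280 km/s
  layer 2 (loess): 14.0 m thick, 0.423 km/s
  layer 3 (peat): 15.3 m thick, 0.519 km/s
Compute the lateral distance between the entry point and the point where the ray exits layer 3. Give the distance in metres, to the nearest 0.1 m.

p = sin θ₁/V₁ = sin 5.1°/0.280 = 3.1748e-01 s/km is conserved through the stack.
Layer 1: θ = 5.10°; offset = 4.4·tan 5.10° = 0.393 m.
Layer 2: sin θ = p·0.423 = 0.1343 → θ = 7.72°; offset = 14.0·tan 7.72° = 1.897 m.
Layer 3: sin θ = p·0.519 = 0.1648 → θ = 9.48°; offset = 15.3·tan 9.48° = 2.556 m.
Summing the layer offsets gives 4.846 m.

4.8 m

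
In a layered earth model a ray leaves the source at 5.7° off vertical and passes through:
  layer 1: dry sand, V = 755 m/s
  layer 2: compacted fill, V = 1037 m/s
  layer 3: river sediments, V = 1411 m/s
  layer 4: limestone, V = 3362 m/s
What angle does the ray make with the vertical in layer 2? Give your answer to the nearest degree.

Snell's law across each interface conserves sin θ / V, so sin θ_2 = V_2·sin θ₁/V₁.
sin θ_2 = 1037 × sin 5.7° / 755 = 0.1364.
θ_2 = 7.84° from the vertical.

8°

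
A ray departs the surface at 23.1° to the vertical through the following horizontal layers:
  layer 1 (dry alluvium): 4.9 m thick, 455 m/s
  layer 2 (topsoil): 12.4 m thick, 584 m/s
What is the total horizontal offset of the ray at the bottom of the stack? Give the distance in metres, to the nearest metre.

9 m

p = sin θ₁/V₁ = sin 23.1°/455 = 8.6228e-04 s/m is conserved through the stack.
Layer 1: θ = 23.10°; offset = 4.9·tan 23.10° = 2.090 m.
Layer 2: sin θ = p·584 = 0.5036 → θ = 30.24°; offset = 12.4·tan 30.24° = 7.228 m.
Total horizontal offset = 9.318 m.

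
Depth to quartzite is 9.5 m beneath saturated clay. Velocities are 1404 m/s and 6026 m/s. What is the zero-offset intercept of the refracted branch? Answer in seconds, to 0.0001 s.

θ_c = arcsin(V₁/V₂) = arcsin(1404/6026) = 13.47°; cos θ_c = 0.9725.
tᵢ = 2h·cos θ_c / V₁ = 2·9.5·0.9725 / 1404 = 0.01316 s.

0.0132 s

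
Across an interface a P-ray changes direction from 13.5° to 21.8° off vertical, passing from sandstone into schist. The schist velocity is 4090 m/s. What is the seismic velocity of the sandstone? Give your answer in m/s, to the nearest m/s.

2571 m/s

sin 13.5° = 0.2334; sin 21.8° = 0.3714.
V₁ = V₂·(sin θ₁/sin θ₂) = 4090·(0.2334/0.3714) = 2571.01 m/s.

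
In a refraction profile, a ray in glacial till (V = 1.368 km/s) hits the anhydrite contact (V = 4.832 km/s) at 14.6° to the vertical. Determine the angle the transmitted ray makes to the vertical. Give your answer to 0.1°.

62.9°

Snell's law: sin θ₂ = (V₂/V₁)·sin θ₁ = (4.832/1.368)·sin 14.6° = 0.8904.
θ₂ = sin⁻¹(0.8904) = 62.92° (from vertical).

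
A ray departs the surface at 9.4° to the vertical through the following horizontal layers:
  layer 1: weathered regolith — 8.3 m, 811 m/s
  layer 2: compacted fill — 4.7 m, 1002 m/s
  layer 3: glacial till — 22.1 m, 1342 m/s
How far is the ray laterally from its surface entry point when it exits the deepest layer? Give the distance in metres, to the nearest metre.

p = sin θ₁/V₁ = sin 9.4°/811 = 2.0139e-04 s/m is conserved through the stack.
Layer 1: θ = 9.40°; offset = 8.3·tan 9.40° = 1.374 m.
Layer 2: sin θ = p·1002 = 0.2018 → θ = 11.64°; offset = 4.7·tan 11.64° = 0.968 m.
Layer 3: sin θ = p·1342 = 0.2703 → θ = 15.68°; offset = 22.1·tan 15.68° = 6.204 m.
Summing the layer offsets gives 8.546 m.

9 m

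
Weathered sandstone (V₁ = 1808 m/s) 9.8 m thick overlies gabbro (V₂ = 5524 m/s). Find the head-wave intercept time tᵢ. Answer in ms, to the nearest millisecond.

tᵢ = 2h·√(V₂²−V₁²)/(V₁V₂).
√(V₂²−V₁²) = √(5524²−1808²) = 5219.7 m/s.
tᵢ = 2·9.8·5219.7/(1808·5524) = 0.01024 s.

10 ms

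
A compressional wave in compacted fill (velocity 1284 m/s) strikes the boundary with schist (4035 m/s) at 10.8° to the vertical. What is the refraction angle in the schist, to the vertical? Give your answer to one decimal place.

Snell's law: sin θ₂ = (V₂/V₁)·sin θ₁ = (4035/1284)·sin 10.8° = 0.5889.
θ₂ = sin⁻¹(0.5889) = 36.08° (from vertical).

36.1°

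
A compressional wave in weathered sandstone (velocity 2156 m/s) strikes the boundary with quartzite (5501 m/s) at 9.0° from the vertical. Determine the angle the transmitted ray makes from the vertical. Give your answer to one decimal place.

23.5°

Snell's law: sin θ₂ = (V₂/V₁)·sin θ₁ = (5501/2156)·sin 9.0° = 0.3991.
θ₂ = arcsin 0.3991 = 23.52° from the normal.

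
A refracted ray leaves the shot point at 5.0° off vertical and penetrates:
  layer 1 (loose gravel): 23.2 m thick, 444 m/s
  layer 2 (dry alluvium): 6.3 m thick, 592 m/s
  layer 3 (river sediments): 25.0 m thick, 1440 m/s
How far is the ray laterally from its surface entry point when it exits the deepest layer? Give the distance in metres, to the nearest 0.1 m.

Apply Snell's law at each interface; in layer i the horizontal offset is hᵢ·tan θᵢ.
Layer 1: θ = 5.00°; offset = 23.2·tan 5.00° = 2.030 m.
Layer 2: sin θ = 592·sin 5.0°/444 = 0.1162, θ = 6.67°; offset = 6.3·tan 6.67° = 0.737 m.
Layer 3: sin θ = 1440·sin 5.0°/444 = 0.2827, θ = 16.42°; offset = 25.0·tan 16.42° = 7.367 m.
Summing the layer offsets gives 10.134 m.

10.1 m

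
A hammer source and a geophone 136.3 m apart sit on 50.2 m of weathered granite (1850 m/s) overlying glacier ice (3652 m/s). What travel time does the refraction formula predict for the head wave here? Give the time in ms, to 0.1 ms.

θ_c = arcsin(V₁/V₂) = arcsin(1850/3652) = 30.44°, cos θ_c = 0.8622.
Intercept time tᵢ = 2h cos θ_c / V₁ = 2·50.2·0.8622/1850 = 0.04679 s.
t = x/V₂ + tᵢ = 136.3/3652 + 0.04679 = 0.08411 s.

84.1 ms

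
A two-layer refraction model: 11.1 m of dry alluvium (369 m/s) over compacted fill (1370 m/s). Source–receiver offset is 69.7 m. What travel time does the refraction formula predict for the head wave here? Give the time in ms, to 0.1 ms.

108.8 ms

θ_c = arcsin(V₁/V₂) = arcsin(369/1370) = 15.63°, cos θ_c = 0.9630.
Intercept time tᵢ = 2h cos θ_c / V₁ = 2·11.1·0.9630/369 = 0.05794 s.
t = x/V₂ + tᵢ = 69.7/1370 + 0.05794 = 0.10882 s.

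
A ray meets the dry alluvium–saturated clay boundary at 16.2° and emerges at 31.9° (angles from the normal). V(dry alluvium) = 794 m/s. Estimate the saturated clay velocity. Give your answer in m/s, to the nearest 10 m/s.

1500 m/s

Snell's law: sin 16.2°/V₁ = sin 31.9°/V₂.
V₂ = V₁·sin 31.9°/sin 16.2° = 794 × 1.8941 = 1503.92 m/s.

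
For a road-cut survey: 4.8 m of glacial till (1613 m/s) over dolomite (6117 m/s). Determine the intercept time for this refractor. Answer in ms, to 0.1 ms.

5.7 ms

tᵢ = 2h·√(V₂²−V₁²)/(V₁V₂).
√(V₂²−V₁²) = √(6117²−1613²) = 5900.5 m/s.
tᵢ = 2·4.8·5900.5/(1613·6117) = 0.00574 s.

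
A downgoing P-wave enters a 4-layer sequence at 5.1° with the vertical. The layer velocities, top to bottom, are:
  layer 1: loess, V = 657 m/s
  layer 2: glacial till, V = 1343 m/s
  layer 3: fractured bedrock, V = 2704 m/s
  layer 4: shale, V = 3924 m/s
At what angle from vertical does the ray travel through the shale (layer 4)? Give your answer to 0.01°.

32.07°

Ray parameter p = sin 5.1° / 657 = 1.3530e-04 s/m.
sin θ_4 = p·V_4 = 1.3530e-04 × 3924 = 0.5309.
θ_4 = 32.07° from the vertical.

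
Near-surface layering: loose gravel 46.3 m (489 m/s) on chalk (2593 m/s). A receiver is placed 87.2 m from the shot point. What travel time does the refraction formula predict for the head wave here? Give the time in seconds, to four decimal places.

t = x/V₂ + 2h·√(V₂²−V₁²)/(V₁V₂).
√(V₂²−V₁²) = √(2593²−489²) = 2546.5 m/s; delay term = 2·46.3·2546.5/(489·2593) = 0.18597 s.
t = 87.2/2593 + 0.18597 = 0.21960 s.

0.2196 s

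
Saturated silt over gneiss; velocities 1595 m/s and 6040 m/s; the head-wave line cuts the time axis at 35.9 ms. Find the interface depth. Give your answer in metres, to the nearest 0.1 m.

h = tᵢ·V₁·V₂ / (2·√(V₂²−V₁²)).
√(V₂²−V₁²) = √(6040² − 1595²) = 5825.6 m/s.
h = 0.0359 s × 1595 × 6040 / (2 × 5825.6) = 29.68 m.

29.7 m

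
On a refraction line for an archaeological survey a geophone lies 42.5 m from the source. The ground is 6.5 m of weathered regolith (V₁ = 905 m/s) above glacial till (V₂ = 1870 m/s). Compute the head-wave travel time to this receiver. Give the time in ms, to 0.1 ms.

θ_c = arcsin(V₁/V₂) = arcsin(905/1870) = 28.94°, cos θ_c = 0.8751.
Intercept time tᵢ = 2h cos θ_c / V₁ = 2·6.5·0.8751/905 = 0.01257 s.
t = x/V₂ + tᵢ = 42.5/1870 + 0.01257 = 0.03530 s.

35.3 ms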